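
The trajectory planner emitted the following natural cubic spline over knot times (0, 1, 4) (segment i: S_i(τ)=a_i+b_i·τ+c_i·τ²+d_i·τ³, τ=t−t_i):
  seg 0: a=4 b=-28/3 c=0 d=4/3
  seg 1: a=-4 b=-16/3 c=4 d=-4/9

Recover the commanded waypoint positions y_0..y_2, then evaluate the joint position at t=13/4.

y_0=4 y_1=-4 y_2=4
S(13/4) = -13/16

y_0 = S_0(0) = a_0 = 4
y_1 = S_1(0) = a_1 = -4
y_2 = S_1(3) = 4
t_q=13/4 is in segment 1 (τ=9/4); S_1(τ)=-13/16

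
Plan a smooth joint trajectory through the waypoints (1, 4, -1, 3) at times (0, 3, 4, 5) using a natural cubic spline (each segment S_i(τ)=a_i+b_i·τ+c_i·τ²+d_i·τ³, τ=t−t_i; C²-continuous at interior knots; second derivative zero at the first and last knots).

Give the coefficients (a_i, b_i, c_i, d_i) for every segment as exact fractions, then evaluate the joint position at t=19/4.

  seg 0: a=1 b=130/31 c=0 d=-11/31
  seg 1: a=4 b=-167/31 c=-99/31 d=111/31
  seg 2: a=-1 b=-32/31 c=234/31 d=-78/31
S(19/4) = 1399/992

Δ: Δ0=1, Δ1=-5, Δ2=4
row 1: diag=8, rhs=-36; c'=1/8, d'=-9/2
row 2: denom=4−1·1/8=31/8; d'=(54−1·-9/2)/(31/8)=468/31
back: M2=468/31
back: M1=-9/2−1/8·468/31=-198/31
M: M0=0, M1=-198/31, M2=468/31, M3=0
seg 0: a=1, c=M0/2=0, d=(M1−M0)/(6·3)=-11/31, b=Δ0−h0·(2M0+M1)/6=130/31
seg 1: a=4, c=M1/2=-99/31, d=(M2−M1)/(6·1)=111/31, b=Δ1−h1·(2M1+M2)/6=-167/31
seg 2: a=-1, c=M2/2=234/31, d=(M3−M2)/(6·1)=-78/31, b=Δ2−h2·(2M2+M3)/6=-32/31
t_q=19/4 → seg 2, τ=3/4; S=-1+-32/31·τ+234/31·τ²+-78/31·τ³=1399/992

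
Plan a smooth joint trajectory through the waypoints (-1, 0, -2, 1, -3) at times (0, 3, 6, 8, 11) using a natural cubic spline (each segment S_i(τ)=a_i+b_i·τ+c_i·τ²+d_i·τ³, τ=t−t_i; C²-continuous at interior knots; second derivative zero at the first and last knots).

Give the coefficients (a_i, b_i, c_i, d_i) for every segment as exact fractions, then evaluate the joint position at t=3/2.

  seg 0: a=-1 b=148/177 c=0 d=-89/1593
  seg 1: a=0 b=-119/177 c=-89/177 d=268/1593
  seg 2: a=-2 b=151/177 c=179/177 d=-487/1416
  seg 3: a=1 b=91/118 c=-745/708 d=745/6372
S(3/2) = 31/472

Δ: Δ0=1/3, Δ1=-2/3, Δ2=3/2, Δ3=-4/3
row 1: diag=12, rhs=-6; c'=1/4, d'=-1/2
row 2: denom=10−3·1/4=37/4; d'=(13−3·-1/2)/(37/4)=58/37
row 3: denom=10−2·8/37=354/37; d'=(-17−2·58/37)/(354/37)=-745/354
back: M3=-745/354
back: M2=58/37−8/37·-745/354=358/177
back: M1=-1/2−1/4·358/177=-178/177
M: M0=0, M1=-178/177, M2=358/177, M3=-745/354, M4=0
seg 0: a=-1, c=M0/2=0, d=(M1−M0)/(6·3)=-89/1593, b=Δ0−h0·(2M0+M1)/6=148/177
seg 1: a=0, c=M1/2=-89/177, d=(M2−M1)/(6·3)=268/1593, b=Δ1−h1·(2M1+M2)/6=-119/177
seg 2: a=-2, c=M2/2=179/177, d=(M3−M2)/(6·2)=-487/1416, b=Δ2−h2·(2M2+M3)/6=151/177
seg 3: a=1, c=M3/2=-745/708, d=(M4−M3)/(6·3)=745/6372, b=Δ3−h3·(2M3+M4)/6=91/118
t_q=3/2 → seg 0, τ=3/2; S=-1+148/177·τ+0·τ²+-89/1593·τ³=31/472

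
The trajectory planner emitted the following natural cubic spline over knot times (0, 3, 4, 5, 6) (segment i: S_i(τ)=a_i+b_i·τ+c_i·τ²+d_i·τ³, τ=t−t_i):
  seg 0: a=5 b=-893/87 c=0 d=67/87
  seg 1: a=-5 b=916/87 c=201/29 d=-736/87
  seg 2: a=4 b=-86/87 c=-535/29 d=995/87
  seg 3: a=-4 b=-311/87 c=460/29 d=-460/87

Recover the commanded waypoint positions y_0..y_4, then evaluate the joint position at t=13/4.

y_0=5 y_1=-5 y_2=4 y_3=-4 y_4=3
S(13/4) = -959/464

y_0 = S_0(0) = a_0 = 5
y_1 = S_1(0) = a_1 = -5
y_2 = S_2(0) = a_2 = 4
y_3 = S_3(0) = a_3 = -4
y_4 = S_3(1) = 3
t_q=13/4 is in segment 1 (τ=1/4); S_1(τ)=-959/464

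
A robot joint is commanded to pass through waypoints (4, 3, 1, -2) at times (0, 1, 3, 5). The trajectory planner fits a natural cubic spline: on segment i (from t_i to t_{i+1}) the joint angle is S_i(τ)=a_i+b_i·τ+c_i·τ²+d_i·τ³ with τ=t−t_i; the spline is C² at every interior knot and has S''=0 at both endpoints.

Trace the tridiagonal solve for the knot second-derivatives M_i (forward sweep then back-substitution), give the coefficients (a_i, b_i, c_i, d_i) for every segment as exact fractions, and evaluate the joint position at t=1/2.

  seg 0: a=4 b=-45/44 c=0 d=1/44
  seg 1: a=3 b=-21/22 c=3/44 d=-1/22
  seg 2: a=1 b=-27/22 c=-9/44 d=3/88
S(1/2) = 1229/352

Δ: Δ0=-1, Δ1=-1, Δ2=-3/2
row 1: diag=6, rhs=0; c'=1/3, d'=0
row 2: denom=8−2·1/3=22/3; d'=(-3−2·0)/(22/3)=-9/22
back: M2=-9/22
back: M1=0−1/3·-9/22=3/22
M: M0=0, M1=3/22, M2=-9/22, M3=0
seg 0: a=4, c=M0/2=0, d=(M1−M0)/(6·1)=1/44, b=Δ0−h0·(2M0+M1)/6=-45/44
seg 1: a=3, c=M1/2=3/44, d=(M2−M1)/(6·2)=-1/22, b=Δ1−h1·(2M1+M2)/6=-21/22
seg 2: a=1, c=M2/2=-9/44, d=(M3−M2)/(6·2)=3/88, b=Δ2−h2·(2M2+M3)/6=-27/22
t_q=1/2 → seg 0, τ=1/2; S=4+-45/44·τ+0·τ²+1/44·τ³=1229/352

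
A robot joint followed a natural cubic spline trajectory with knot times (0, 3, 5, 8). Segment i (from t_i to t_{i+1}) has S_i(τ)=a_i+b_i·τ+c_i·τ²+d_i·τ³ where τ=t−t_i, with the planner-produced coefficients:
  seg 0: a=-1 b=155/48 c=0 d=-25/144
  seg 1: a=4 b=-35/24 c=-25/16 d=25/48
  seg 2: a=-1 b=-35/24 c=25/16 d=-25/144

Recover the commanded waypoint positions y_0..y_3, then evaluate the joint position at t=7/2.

y_0=-1 y_1=4 y_2=-1 y_3=4
S(7/2) = 377/128

y_0 = S_0(0) = a_0 = -1
y_1 = S_1(0) = a_1 = 4
y_2 = S_2(0) = a_2 = -1
y_3 = S_2(3) = 4
t_q=7/2 is in segment 1 (τ=1/2); S_1(τ)=377/128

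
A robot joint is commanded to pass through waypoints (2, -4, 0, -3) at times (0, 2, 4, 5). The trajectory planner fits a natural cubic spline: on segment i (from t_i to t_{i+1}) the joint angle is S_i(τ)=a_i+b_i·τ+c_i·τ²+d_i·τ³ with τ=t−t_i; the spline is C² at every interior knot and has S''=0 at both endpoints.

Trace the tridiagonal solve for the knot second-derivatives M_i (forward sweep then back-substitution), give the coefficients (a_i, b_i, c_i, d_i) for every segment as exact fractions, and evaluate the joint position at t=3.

  seg 0: a=2 b=-53/11 c=0 d=5/11
  seg 1: a=-4 b=7/11 c=30/11 d=-45/44
  seg 2: a=0 b=-8/11 c=-75/22 d=25/22
S(3) = -73/44

Δ: Δ0=-3, Δ1=2, Δ2=-3
row 1: diag=8, rhs=30; c'=1/4, d'=15/4
row 2: denom=6−2·1/4=11/2; d'=(-30−2·15/4)/(11/2)=-75/11
back: M2=-75/11
back: M1=15/4−1/4·-75/11=60/11
M: M0=0, M1=60/11, M2=-75/11, M3=0
seg 0: a=2, c=M0/2=0, d=(M1−M0)/(6·2)=5/11, b=Δ0−h0·(2M0+M1)/6=-53/11
seg 1: a=-4, c=M1/2=30/11, d=(M2−M1)/(6·2)=-45/44, b=Δ1−h1·(2M1+M2)/6=7/11
seg 2: a=0, c=M2/2=-75/22, d=(M3−M2)/(6·1)=25/22, b=Δ2−h2·(2M2+M3)/6=-8/11
t_q=3 → seg 1, τ=1; S=-4+7/11·τ+30/11·τ²+-45/44·τ³=-73/44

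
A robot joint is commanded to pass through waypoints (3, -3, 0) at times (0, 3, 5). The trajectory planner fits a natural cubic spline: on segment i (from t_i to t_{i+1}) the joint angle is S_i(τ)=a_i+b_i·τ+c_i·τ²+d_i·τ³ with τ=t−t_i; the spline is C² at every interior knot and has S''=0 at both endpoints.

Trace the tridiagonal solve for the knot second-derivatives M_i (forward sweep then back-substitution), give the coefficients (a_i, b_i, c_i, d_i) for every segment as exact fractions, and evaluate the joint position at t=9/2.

  seg 0: a=3 b=-61/20 c=0 d=7/60
  seg 1: a=-3 b=1/10 c=21/20 d=-7/40
S(9/2) = -69/64

Δ: Δ0=-2, Δ1=3/2
row 1: diag=10, rhs=21; c'=1/5, d'=21/10
back: M1=21/10
M: M0=0, M1=21/10, M2=0
seg 0: a=3, c=M0/2=0, d=(M1−M0)/(6·3)=7/60, b=Δ0−h0·(2M0+M1)/6=-61/20
seg 1: a=-3, c=M1/2=21/20, d=(M2−M1)/(6·2)=-7/40, b=Δ1−h1·(2M1+M2)/6=1/10
t_q=9/2 → seg 1, τ=3/2; S=-3+1/10·τ+21/20·τ²+-7/40·τ³=-69/64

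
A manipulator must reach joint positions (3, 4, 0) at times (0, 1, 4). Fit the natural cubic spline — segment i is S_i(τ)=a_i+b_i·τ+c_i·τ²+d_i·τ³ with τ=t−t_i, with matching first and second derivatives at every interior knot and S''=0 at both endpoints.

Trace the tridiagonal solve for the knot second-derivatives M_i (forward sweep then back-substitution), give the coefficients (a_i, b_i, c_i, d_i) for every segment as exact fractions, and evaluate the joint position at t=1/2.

Δ: Δ0=1, Δ1=-4/3
row 1: diag=8, rhs=-14; c'=3/8, d'=-7/4
back: M1=-7/4
M: M0=0, M1=-7/4, M2=0
seg 0: a=3, c=M0/2=0, d=(M1−M0)/(6·1)=-7/24, b=Δ0−h0·(2M0+M1)/6=31/24
seg 1: a=4, c=M1/2=-7/8, d=(M2−M1)/(6·3)=7/72, b=Δ1−h1·(2M1+M2)/6=5/12
t_q=1/2 → seg 0, τ=1/2; S=3+31/24·τ+0·τ²+-7/24·τ³=231/64

  seg 0: a=3 b=31/24 c=0 d=-7/24
  seg 1: a=4 b=5/12 c=-7/8 d=7/72
S(1/2) = 231/64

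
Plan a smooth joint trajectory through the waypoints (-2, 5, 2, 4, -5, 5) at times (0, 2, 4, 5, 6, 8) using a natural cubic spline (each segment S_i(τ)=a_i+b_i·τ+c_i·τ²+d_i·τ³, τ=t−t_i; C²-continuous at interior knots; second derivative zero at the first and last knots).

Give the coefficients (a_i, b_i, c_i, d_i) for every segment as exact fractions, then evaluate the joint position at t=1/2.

Δ: Δ0=7/2, Δ1=-3/2, Δ2=2, Δ3=-9, Δ4=5
row 1: diag=8, rhs=-30; c'=1/4, d'=-15/4
row 2: denom=6−2·1/4=11/2; d'=(21−2·-15/4)/(11/2)=57/11
row 3: denom=4−1·2/11=42/11; d'=(-66−1·57/11)/(42/11)=-261/14
row 4: denom=6−1·11/42=241/42; d'=(84−1·-261/14)/(241/42)=4311/241
back: M4=4311/241
back: M3=-261/14−11/42·4311/241=-5622/241
back: M2=57/11−2/11·-5622/241=2271/241
back: M1=-15/4−1/4·2271/241=-2943/482
M: M0=0, M1=-2943/482, M2=2271/241, M3=-5622/241, M4=4311/241, M5=0
seg 0: a=-2, c=M0/2=0, d=(M1−M0)/(6·2)=-981/1928, b=Δ0−h0·(2M0+M1)/6=1334/241
seg 1: a=5, c=M1/2=-2943/964, d=(M2−M1)/(6·2)=2495/1928, b=Δ1−h1·(2M1+M2)/6=-275/482
seg 2: a=2, c=M2/2=2271/482, d=(M3−M2)/(6·1)=-2631/482, b=Δ2−h2·(2M2+M3)/6=662/241
seg 3: a=4, c=M3/2=-2811/241, d=(M4−M3)/(6·1)=3311/482, b=Δ3−h3·(2M3+M4)/6=-2027/482
seg 4: a=-5, c=M4/2=4311/482, d=(M5−M4)/(6·2)=-1437/964, b=Δ4−h4·(2M4+M5)/6=-1669/241
t_q=1/2 → seg 0, τ=1/2; S=-2+1334/241·τ+0·τ²+-981/1928·τ³=10859/15424

  seg 0: a=-2 b=1334/241 c=0 d=-981/1928
  seg 1: a=5 b=-275/482 c=-2943/964 d=2495/1928
  seg 2: a=2 b=662/241 c=2271/482 d=-2631/482
  seg 3: a=4 b=-2027/482 c=-2811/241 d=3311/482
  seg 4: a=-5 b=-1669/241 c=4311/482 d=-1437/964
S(1/2) = 10859/15424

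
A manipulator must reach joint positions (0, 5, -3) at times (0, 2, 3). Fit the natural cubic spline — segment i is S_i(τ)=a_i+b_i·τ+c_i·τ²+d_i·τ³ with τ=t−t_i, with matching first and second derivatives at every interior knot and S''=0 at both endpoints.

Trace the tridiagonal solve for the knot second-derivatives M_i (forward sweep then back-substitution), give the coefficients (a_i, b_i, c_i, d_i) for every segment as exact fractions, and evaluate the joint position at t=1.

  seg 0: a=0 b=6 c=0 d=-7/8
  seg 1: a=5 b=-9/2 c=-21/4 d=7/4
S(1) = 41/8

Δ: Δ0=5/2, Δ1=-8
row 1: diag=6, rhs=-63; c'=1/6, d'=-21/2
back: M1=-21/2
M: M0=0, M1=-21/2, M2=0
seg 0: a=0, c=M0/2=0, d=(M1−M0)/(6·2)=-7/8, b=Δ0−h0·(2M0+M1)/6=6
seg 1: a=5, c=M1/2=-21/4, d=(M2−M1)/(6·1)=7/4, b=Δ1−h1·(2M1+M2)/6=-9/2
t_q=1 → seg 0, τ=1; S=0+6·τ+0·τ²+-7/8·τ³=41/8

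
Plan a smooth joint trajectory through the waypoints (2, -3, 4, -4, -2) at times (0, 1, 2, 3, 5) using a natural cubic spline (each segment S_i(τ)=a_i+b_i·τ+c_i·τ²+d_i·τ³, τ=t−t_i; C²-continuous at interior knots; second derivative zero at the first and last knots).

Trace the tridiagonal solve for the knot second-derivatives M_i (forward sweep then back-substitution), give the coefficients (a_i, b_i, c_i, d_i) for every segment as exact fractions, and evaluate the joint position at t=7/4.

  seg 0: a=2 b=-805/86 c=0 d=375/86
  seg 1: a=-3 b=160/43 c=1125/86 d=-843/86
  seg 2: a=4 b=41/86 c=-702/43 d=675/86
  seg 3: a=-4 b=-371/43 c=621/86 d=-207/172
S(7/4) = 16587/5504

Δ: Δ0=-5, Δ1=7, Δ2=-8, Δ3=1
row 1: diag=4, rhs=72; c'=1/4, d'=18
row 2: denom=4−1·1/4=15/4; d'=(-90−1·18)/(15/4)=-144/5
row 3: denom=6−1·4/15=86/15; d'=(54−1·-144/5)/(86/15)=621/43
back: M3=621/43
back: M2=-144/5−4/15·621/43=-1404/43
back: M1=18−1/4·-1404/43=1125/43
M: M0=0, M1=1125/43, M2=-1404/43, M3=621/43, M4=0
seg 0: a=2, c=M0/2=0, d=(M1−M0)/(6·1)=375/86, b=Δ0−h0·(2M0+M1)/6=-805/86
seg 1: a=-3, c=M1/2=1125/86, d=(M2−M1)/(6·1)=-843/86, b=Δ1−h1·(2M1+M2)/6=160/43
seg 2: a=4, c=M2/2=-702/43, d=(M3−M2)/(6·1)=675/86, b=Δ2−h2·(2M2+M3)/6=41/86
seg 3: a=-4, c=M3/2=621/86, d=(M4−M3)/(6·2)=-207/172, b=Δ3−h3·(2M3+M4)/6=-371/43
t_q=7/4 → seg 1, τ=3/4; S=-3+160/43·τ+1125/86·τ²+-843/86·τ³=16587/5504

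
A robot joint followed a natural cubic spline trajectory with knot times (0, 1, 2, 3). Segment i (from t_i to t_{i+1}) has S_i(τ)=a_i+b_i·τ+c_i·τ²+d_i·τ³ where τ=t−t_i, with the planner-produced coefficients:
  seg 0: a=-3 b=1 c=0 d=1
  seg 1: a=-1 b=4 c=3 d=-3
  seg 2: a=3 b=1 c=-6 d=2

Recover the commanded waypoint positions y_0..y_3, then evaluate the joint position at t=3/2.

y_0=-3 y_1=-1 y_2=3 y_3=0
S(3/2) = 11/8

y_0 = S_0(0) = a_0 = -3
y_1 = S_1(0) = a_1 = -1
y_2 = S_2(0) = a_2 = 3
y_3 = S_2(1) = 0
t_q=3/2 is in segment 1 (τ=1/2); S_1(τ)=11/8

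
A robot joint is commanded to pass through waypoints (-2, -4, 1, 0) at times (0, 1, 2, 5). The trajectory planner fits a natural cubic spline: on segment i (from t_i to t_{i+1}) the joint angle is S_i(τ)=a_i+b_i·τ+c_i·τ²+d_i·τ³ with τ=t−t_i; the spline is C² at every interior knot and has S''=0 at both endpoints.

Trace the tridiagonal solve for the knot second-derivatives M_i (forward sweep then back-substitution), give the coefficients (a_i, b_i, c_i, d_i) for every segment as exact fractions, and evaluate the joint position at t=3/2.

  seg 0: a=-2 b=-370/93 c=0 d=184/93
  seg 1: a=-4 b=182/93 c=184/31 d=-269/93
  seg 2: a=1 b=479/93 c=-85/31 d=85/279
S(3/2) = -471/248

Δ: Δ0=-2, Δ1=5, Δ2=-1/3
row 1: diag=4, rhs=42; c'=1/4, d'=21/2
row 2: denom=8−1·1/4=31/4; d'=(-32−1·21/2)/(31/4)=-170/31
back: M2=-170/31
back: M1=21/2−1/4·-170/31=368/31
M: M0=0, M1=368/31, M2=-170/31, M3=0
seg 0: a=-2, c=M0/2=0, d=(M1−M0)/(6·1)=184/93, b=Δ0−h0·(2M0+M1)/6=-370/93
seg 1: a=-4, c=M1/2=184/31, d=(M2−M1)/(6·1)=-269/93, b=Δ1−h1·(2M1+M2)/6=182/93
seg 2: a=1, c=M2/2=-85/31, d=(M3−M2)/(6·3)=85/279, b=Δ2−h2·(2M2+M3)/6=479/93
t_q=3/2 → seg 1, τ=1/2; S=-4+182/93·τ+184/31·τ²+-269/93·τ³=-471/248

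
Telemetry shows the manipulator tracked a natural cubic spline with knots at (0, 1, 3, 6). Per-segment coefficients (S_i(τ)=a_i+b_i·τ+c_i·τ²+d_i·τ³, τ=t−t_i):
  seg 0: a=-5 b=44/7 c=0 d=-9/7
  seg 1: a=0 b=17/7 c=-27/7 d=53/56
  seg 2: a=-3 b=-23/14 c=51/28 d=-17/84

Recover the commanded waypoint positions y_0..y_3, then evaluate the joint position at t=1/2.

y_0=-5 y_1=0 y_2=-3 y_3=3
S(1/2) = -113/56

y_0 = S_0(0) = a_0 = -5
y_1 = S_1(0) = a_1 = 0
y_2 = S_2(0) = a_2 = -3
y_3 = S_2(3) = 3
t_q=1/2 is in segment 0 (τ=1/2); S_0(τ)=-113/56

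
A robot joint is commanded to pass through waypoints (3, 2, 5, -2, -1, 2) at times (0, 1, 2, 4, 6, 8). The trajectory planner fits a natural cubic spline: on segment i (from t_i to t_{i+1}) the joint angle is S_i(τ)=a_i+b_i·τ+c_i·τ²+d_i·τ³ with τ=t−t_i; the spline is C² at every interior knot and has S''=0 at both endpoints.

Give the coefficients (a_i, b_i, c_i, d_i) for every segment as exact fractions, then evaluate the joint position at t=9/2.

Δ: Δ0=-1, Δ1=3, Δ2=-7/2, Δ3=1/2, Δ4=3/2
row 1: diag=4, rhs=24; c'=1/4, d'=6
row 2: denom=6−1·1/4=23/4; d'=(-39−1·6)/(23/4)=-180/23
row 3: denom=8−2·8/23=168/23; d'=(24−2·-180/23)/(168/23)=38/7
row 4: denom=8−2·23/84=313/42; d'=(6−2·38/7)/(313/42)=-204/313
back: M4=-204/313
back: M3=38/7−23/84·-204/313=1755/313
back: M2=-180/23−8/23·1755/313=-3060/313
back: M1=6−1/4·-3060/313=2643/313
M: M0=0, M1=2643/313, M2=-3060/313, M3=1755/313, M4=-204/313, M5=0
seg 0: a=3, c=M0/2=0, d=(M1−M0)/(6·1)=881/626, b=Δ0−h0·(2M0+M1)/6=-1507/626
seg 1: a=2, c=M1/2=2643/626, d=(M2−M1)/(6·1)=-1901/626, b=Δ1−h1·(2M1+M2)/6=568/313
seg 2: a=5, c=M2/2=-1530/313, d=(M3−M2)/(6·2)=1605/1252, b=Δ2−h2·(2M2+M3)/6=719/626
seg 3: a=-2, c=M3/2=1755/626, d=(M4−M3)/(6·2)=-653/1252, b=Δ3−h3·(2M3+M4)/6=-1891/626
seg 4: a=-1, c=M4/2=-102/313, d=(M5−M4)/(6·2)=17/313, b=Δ4−h4·(2M4+M5)/6=1211/626
t_q=9/2 → seg 3, τ=1/2; S=-2+-1891/626·τ+1755/626·τ²+-653/1252·τ³=-28793/10016

  seg 0: a=3 b=-1507/626 c=0 d=881/626
  seg 1: a=2 b=568/313 c=2643/626 d=-1901/626
  seg 2: a=5 b=719/626 c=-1530/313 d=1605/1252
  seg 3: a=-2 b=-1891/626 c=1755/626 d=-653/1252
  seg 4: a=-1 b=1211/626 c=-102/313 d=17/313
S(9/2) = -28793/10016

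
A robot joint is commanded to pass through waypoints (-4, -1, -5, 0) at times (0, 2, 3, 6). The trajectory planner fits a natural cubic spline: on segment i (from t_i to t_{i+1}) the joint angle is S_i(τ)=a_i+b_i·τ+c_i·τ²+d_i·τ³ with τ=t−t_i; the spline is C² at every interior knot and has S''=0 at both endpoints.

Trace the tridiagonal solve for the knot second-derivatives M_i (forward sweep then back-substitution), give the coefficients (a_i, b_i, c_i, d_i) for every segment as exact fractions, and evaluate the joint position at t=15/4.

Δ: Δ0=3/2, Δ1=-4, Δ2=5/3
row 1: diag=6, rhs=-33; c'=1/6, d'=-11/2
row 2: denom=8−1·1/6=47/6; d'=(34−1·-11/2)/(47/6)=237/47
back: M2=237/47
back: M1=-11/2−1/6·237/47=-298/47
M: M0=0, M1=-298/47, M2=237/47, M3=0
seg 0: a=-4, c=M0/2=0, d=(M1−M0)/(6·2)=-149/282, b=Δ0−h0·(2M0+M1)/6=1019/282
seg 1: a=-1, c=M1/2=-149/47, d=(M2−M1)/(6·1)=535/282, b=Δ1−h1·(2M1+M2)/6=-769/282
seg 2: a=-5, c=M2/2=237/94, d=(M3−M2)/(6·3)=-79/282, b=Δ2−h2·(2M2+M3)/6=-476/141
t_q=15/4 → seg 2, τ=3/4; S=-5+-476/141·τ+237/94·τ²+-79/282·τ³=-37491/6016

  seg 0: a=-4 b=1019/282 c=0 d=-149/282
  seg 1: a=-1 b=-769/282 c=-149/47 d=535/282
  seg 2: a=-5 b=-476/141 c=237/94 d=-79/282
S(15/4) = -37491/6016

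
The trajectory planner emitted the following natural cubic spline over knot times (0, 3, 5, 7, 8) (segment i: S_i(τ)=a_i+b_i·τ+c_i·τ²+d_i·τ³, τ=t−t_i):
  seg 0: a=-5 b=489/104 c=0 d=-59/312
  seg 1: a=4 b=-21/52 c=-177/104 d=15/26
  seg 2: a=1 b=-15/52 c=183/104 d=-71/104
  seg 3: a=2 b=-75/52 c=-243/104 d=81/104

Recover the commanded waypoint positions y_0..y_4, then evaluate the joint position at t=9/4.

y_0=-5 y_1=4 y_2=1 y_3=2 y_4=-1
S(9/4) = 22799/6656

y_0 = S_0(0) = a_0 = -5
y_1 = S_1(0) = a_1 = 4
y_2 = S_2(0) = a_2 = 1
y_3 = S_3(0) = a_3 = 2
y_4 = S_3(1) = -1
t_q=9/4 is in segment 0 (τ=9/4); S_0(τ)=22799/6656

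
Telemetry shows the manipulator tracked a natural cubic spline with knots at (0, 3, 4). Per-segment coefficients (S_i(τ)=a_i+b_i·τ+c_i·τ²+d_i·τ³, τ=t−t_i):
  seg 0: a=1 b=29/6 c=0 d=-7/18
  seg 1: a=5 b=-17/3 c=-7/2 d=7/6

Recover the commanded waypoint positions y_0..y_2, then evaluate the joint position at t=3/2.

y_0=1 y_1=5 y_2=-3
S(3/2) = 111/16

y_0 = S_0(0) = a_0 = 1
y_1 = S_1(0) = a_1 = 5
y_2 = S_1(1) = -3
t_q=3/2 is in segment 0 (τ=3/2); S_0(τ)=111/16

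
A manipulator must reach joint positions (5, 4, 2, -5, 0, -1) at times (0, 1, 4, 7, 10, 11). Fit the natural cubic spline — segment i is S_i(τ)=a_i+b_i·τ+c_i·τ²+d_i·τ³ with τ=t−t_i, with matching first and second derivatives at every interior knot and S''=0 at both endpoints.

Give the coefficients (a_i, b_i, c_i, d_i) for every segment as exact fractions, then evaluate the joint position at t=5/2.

Δ: Δ0=-1, Δ1=-2/3, Δ2=-7/3, Δ3=5/3, Δ4=-1
row 1: diag=8, rhs=2; c'=3/8, d'=1/4
row 2: denom=12−3·3/8=87/8; d'=(-10−3·1/4)/(87/8)=-86/87
row 3: denom=12−3·8/29=324/29; d'=(24−3·-86/87)/(324/29)=391/162
row 4: denom=8−3·29/108=259/36; d'=(-16−3·391/162)/(259/36)=-2510/777
back: M4=-2510/777
back: M3=391/162−29/108·-2510/777=7648/2331
back: M2=-86/87−8/29·7648/2331=-4414/2331
back: M1=1/4−3/8·-4414/2331=746/777
M: M0=0, M1=746/777, M2=-4414/2331, M3=7648/2331, M4=-2510/777, M5=0
seg 0: a=5, c=M0/2=0, d=(M1−M0)/(6·1)=373/2331, b=Δ0−h0·(2M0+M1)/6=-2704/2331
seg 1: a=4, c=M1/2=373/777, d=(M2−M1)/(6·3)=-3326/20979, b=Δ1−h1·(2M1+M2)/6=-1585/2331
seg 2: a=2, c=M2/2=-2207/2331, d=(M3−M2)/(6·3)=163/567, b=Δ2−h2·(2M2+M3)/6=-4849/2331
seg 3: a=-5, c=M3/2=3824/2331, d=(M4−M3)/(6·3)=-7589/20979, b=Δ3−h3·(2M3+M4)/6=2/2331
seg 4: a=0, c=M4/2=-1255/777, d=(M5−M4)/(6·1)=1255/2331, b=Δ4−h4·(2M4+M5)/6=179/2331
t_q=5/2 → seg 1, τ=3/2; S=4+-1585/2331·τ+373/777·τ²+-3326/20979·τ³=913/259

  seg 0: a=5 b=-2704/2331 c=0 d=373/2331
  seg 1: a=4 b=-1585/2331 c=373/777 d=-3326/20979
  seg 2: a=2 b=-4849/2331 c=-2207/2331 d=163/567
  seg 3: a=-5 b=2/2331 c=3824/2331 d=-7589/20979
  seg 4: a=0 b=179/2331 c=-1255/777 d=1255/2331
S(5/2) = 913/259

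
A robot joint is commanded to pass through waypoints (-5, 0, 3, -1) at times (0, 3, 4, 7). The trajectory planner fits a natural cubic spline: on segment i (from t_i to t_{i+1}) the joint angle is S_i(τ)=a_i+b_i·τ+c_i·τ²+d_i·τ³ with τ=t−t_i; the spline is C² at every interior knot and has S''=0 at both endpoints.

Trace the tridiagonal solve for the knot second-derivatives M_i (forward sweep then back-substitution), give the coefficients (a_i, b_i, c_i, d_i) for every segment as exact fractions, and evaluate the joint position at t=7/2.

Δ: Δ0=5/3, Δ1=3, Δ2=-4/3
row 1: diag=8, rhs=8; c'=1/8, d'=1
row 2: denom=8−1·1/8=63/8; d'=(-26−1·1)/(63/8)=-24/7
back: M2=-24/7
back: M1=1−1/8·-24/7=10/7
M: M0=0, M1=10/7, M2=-24/7, M3=0
seg 0: a=-5, c=M0/2=0, d=(M1−M0)/(6·3)=5/63, b=Δ0−h0·(2M0+M1)/6=20/21
seg 1: a=0, c=M1/2=5/7, d=(M2−M1)/(6·1)=-17/21, b=Δ1−h1·(2M1+M2)/6=65/21
seg 2: a=3, c=M2/2=-12/7, d=(M3−M2)/(6·3)=4/21, b=Δ2−h2·(2M2+M3)/6=44/21
t_q=7/2 → seg 1, τ=1/2; S=0+65/21·τ+5/7·τ²+-17/21·τ³=13/8

  seg 0: a=-5 b=20/21 c=0 d=5/63
  seg 1: a=0 b=65/21 c=5/7 d=-17/21
  seg 2: a=3 b=44/21 c=-12/7 d=4/21
S(7/2) = 13/8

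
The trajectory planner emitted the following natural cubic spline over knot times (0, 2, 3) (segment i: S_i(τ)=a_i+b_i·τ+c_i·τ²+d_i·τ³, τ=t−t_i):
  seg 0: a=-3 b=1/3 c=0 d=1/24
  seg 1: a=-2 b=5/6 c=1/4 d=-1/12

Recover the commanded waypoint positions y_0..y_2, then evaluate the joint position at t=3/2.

y_0=-3 y_1=-2 y_2=-1
S(3/2) = -151/64

y_0 = S_0(0) = a_0 = -3
y_1 = S_1(0) = a_1 = -2
y_2 = S_1(1) = -1
t_q=3/2 is in segment 0 (τ=3/2); S_0(τ)=-151/64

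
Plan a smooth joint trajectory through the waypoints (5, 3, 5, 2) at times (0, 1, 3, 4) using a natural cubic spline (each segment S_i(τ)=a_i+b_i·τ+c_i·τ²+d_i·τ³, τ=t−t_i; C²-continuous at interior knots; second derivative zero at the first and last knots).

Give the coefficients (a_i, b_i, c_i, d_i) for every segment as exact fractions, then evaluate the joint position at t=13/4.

Δ: Δ0=-2, Δ1=1, Δ2=-3
row 1: diag=6, rhs=18; c'=1/3, d'=3
row 2: denom=6−2·1/3=16/3; d'=(-24−2·3)/(16/3)=-45/8
back: M2=-45/8
back: M1=3−1/3·-45/8=39/8
M: M0=0, M1=39/8, M2=-45/8, M3=0
seg 0: a=5, c=M0/2=0, d=(M1−M0)/(6·1)=13/16, b=Δ0−h0·(2M0+M1)/6=-45/16
seg 1: a=3, c=M1/2=39/16, d=(M2−M1)/(6·2)=-7/8, b=Δ1−h1·(2M1+M2)/6=-3/8
seg 2: a=5, c=M2/2=-45/16, d=(M3−M2)/(6·1)=15/16, b=Δ2−h2·(2M2+M3)/6=-9/8
t_q=13/4 → seg 2, τ=1/4; S=5+-9/8·τ+-45/16·τ²+15/16·τ³=4667/1024

  seg 0: a=5 b=-45/16 c=0 d=13/16
  seg 1: a=3 b=-3/8 c=39/16 d=-7/8
  seg 2: a=5 b=-9/8 c=-45/16 d=15/16
S(13/4) = 4667/1024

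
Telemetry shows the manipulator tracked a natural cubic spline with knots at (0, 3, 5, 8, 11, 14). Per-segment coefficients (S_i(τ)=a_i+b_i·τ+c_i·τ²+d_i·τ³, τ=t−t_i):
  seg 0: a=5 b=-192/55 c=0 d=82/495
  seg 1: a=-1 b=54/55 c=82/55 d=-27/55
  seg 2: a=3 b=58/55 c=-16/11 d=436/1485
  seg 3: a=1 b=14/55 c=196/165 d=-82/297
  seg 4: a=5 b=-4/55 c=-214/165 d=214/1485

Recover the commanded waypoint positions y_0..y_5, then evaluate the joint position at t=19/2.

y_0=5 y_1=-1 y_2=3 y_3=1 y_4=5 y_5=-3
S(19/2) = 687/220

y_0 = S_0(0) = a_0 = 5
y_1 = S_1(0) = a_1 = -1
y_2 = S_2(0) = a_2 = 3
y_3 = S_3(0) = a_3 = 1
y_4 = S_4(0) = a_4 = 5
y_5 = S_4(3) = -3
t_q=19/2 is in segment 3 (τ=3/2); S_3(τ)=687/220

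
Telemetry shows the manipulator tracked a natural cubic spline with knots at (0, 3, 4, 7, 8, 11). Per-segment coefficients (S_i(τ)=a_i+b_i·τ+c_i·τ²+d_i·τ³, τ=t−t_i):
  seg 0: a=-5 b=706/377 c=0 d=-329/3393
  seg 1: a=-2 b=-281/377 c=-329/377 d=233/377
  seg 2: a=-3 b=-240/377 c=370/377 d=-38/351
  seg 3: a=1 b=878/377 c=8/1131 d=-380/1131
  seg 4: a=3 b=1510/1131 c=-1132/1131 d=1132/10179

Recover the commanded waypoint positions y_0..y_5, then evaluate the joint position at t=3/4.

y_0 = S_0(0) = a_0 = -5
y_1 = S_1(0) = a_1 = -2
y_2 = S_2(0) = a_2 = -3
y_3 = S_3(0) = a_3 = 1
y_4 = S_4(0) = a_4 = 3
y_5 = S_4(3) = 1
t_q=3/4 is in segment 0 (τ=3/4); S_0(τ)=-87739/24128

y_0=-5 y_1=-2 y_2=-3 y_3=1 y_4=3 y_5=1
S(3/4) = -87739/24128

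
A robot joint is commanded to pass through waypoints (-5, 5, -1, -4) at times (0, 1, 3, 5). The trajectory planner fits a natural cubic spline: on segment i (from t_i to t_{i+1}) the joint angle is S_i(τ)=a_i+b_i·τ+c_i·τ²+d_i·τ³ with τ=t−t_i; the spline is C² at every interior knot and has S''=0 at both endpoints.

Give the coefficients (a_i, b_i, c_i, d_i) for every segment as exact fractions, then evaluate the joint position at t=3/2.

  seg 0: a=-5 b=547/44 c=0 d=-107/44
  seg 1: a=5 b=113/22 c=-321/44 d=71/44
  seg 2: a=-1 b=-103/22 c=105/44 d=-35/88
S(3/2) = 2093/352

Δ: Δ0=10, Δ1=-3, Δ2=-3/2
row 1: diag=6, rhs=-78; c'=1/3, d'=-13
row 2: denom=8−2·1/3=22/3; d'=(9−2·-13)/(22/3)=105/22
back: M2=105/22
back: M1=-13−1/3·105/22=-321/22
M: M0=0, M1=-321/22, M2=105/22, M3=0
seg 0: a=-5, c=M0/2=0, d=(M1−M0)/(6·1)=-107/44, b=Δ0−h0·(2M0+M1)/6=547/44
seg 1: a=5, c=M1/2=-321/44, d=(M2−M1)/(6·2)=71/44, b=Δ1−h1·(2M1+M2)/6=113/22
seg 2: a=-1, c=M2/2=105/44, d=(M3−M2)/(6·2)=-35/88, b=Δ2−h2·(2M2+M3)/6=-103/22
t_q=3/2 → seg 1, τ=1/2; S=5+113/22·τ+-321/44·τ²+71/44·τ³=2093/352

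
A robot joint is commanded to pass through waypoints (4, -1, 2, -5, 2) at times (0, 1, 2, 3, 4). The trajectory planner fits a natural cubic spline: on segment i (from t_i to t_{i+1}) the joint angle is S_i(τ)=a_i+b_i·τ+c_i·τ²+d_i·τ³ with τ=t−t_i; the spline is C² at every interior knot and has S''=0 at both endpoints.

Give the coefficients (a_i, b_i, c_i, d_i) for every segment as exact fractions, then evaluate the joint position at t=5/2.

Δ: Δ0=-5, Δ1=3, Δ2=-7, Δ3=7
row 1: diag=4, rhs=48; c'=1/4, d'=12
row 2: denom=4−1·1/4=15/4; d'=(-60−1·12)/(15/4)=-96/5
row 3: denom=4−1·4/15=56/15; d'=(84−1·-96/5)/(56/15)=387/14
back: M3=387/14
back: M2=-96/5−4/15·387/14=-186/7
back: M1=12−1/4·-186/7=261/14
M: M0=0, M1=261/14, M2=-186/7, M3=387/14, M4=0
seg 0: a=4, c=M0/2=0, d=(M1−M0)/(6·1)=87/28, b=Δ0−h0·(2M0+M1)/6=-227/28
seg 1: a=-1, c=M1/2=261/28, d=(M2−M1)/(6·1)=-211/28, b=Δ1−h1·(2M1+M2)/6=17/14
seg 2: a=2, c=M2/2=-93/7, d=(M3−M2)/(6·1)=253/28, b=Δ2−h2·(2M2+M3)/6=-11/4
seg 3: a=-5, c=M3/2=387/28, d=(M4−M3)/(6·1)=-129/28, b=Δ3−h3·(2M3+M4)/6=-31/14
t_q=5/2 → seg 2, τ=1/2; S=2+-11/4·τ+-93/7·τ²+253/28·τ³=-351/224

  seg 0: a=4 b=-227/28 c=0 d=87/28
  seg 1: a=-1 b=17/14 c=261/28 d=-211/28
  seg 2: a=2 b=-11/4 c=-93/7 d=253/28
  seg 3: a=-5 b=-31/14 c=387/28 d=-129/28
S(5/2) = -351/224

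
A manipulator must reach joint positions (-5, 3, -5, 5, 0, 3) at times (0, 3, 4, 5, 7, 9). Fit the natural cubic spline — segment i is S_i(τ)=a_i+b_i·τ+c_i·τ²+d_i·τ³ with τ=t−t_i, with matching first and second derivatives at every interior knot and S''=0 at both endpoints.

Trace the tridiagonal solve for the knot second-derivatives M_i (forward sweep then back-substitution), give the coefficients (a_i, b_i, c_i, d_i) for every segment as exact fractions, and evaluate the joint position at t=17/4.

Δ: Δ0=8/3, Δ1=-8, Δ2=10, Δ3=-5/2, Δ4=3/2
row 1: diag=8, rhs=-64; c'=1/8, d'=-8
row 2: denom=4−1·1/8=31/8; d'=(108−1·-8)/(31/8)=928/31
row 3: denom=6−1·8/31=178/31; d'=(-75−1·928/31)/(178/31)=-3253/178
row 4: denom=8−2·31/89=650/89; d'=(24−2·-3253/178)/(650/89)=5389/650
back: M4=5389/650
back: M3=-3253/178−31/89·5389/650=-6878/325
back: M2=928/31−8/31·-6878/325=11504/325
back: M1=-8−1/8·11504/325=-4038/325
M: M0=0, M1=-4038/325, M2=11504/325, M3=-6878/325, M4=5389/650, M5=0
seg 0: a=-5, c=M0/2=0, d=(M1−M0)/(6·3)=-673/975, b=Δ0−h0·(2M0+M1)/6=8657/975
seg 1: a=3, c=M1/2=-2019/325, d=(M2−M1)/(6·1)=7771/975, b=Δ1−h1·(2M1+M2)/6=-9514/975
seg 2: a=-5, c=M2/2=5752/325, d=(M3−M2)/(6·1)=-707/75, b=Δ2−h2·(2M2+M3)/6=337/195
seg 3: a=5, c=M3/2=-3439/325, d=(M4−M3)/(6·2)=3829/1560, b=Δ3−h3·(2M3+M4)/6=8624/975
seg 4: a=0, c=M4/2=5389/1300, d=(M5−M4)/(6·2)=-5389/7800, b=Δ4−h4·(2M4+M5)/6=-7853/1950
t_q=17/4 → seg 2, τ=1/4; S=-5+337/195·τ+5752/325·τ²+-707/75·τ³=-75069/20800

  seg 0: a=-5 b=8657/975 c=0 d=-673/975
  seg 1: a=3 b=-9514/975 c=-2019/325 d=7771/975
  seg 2: a=-5 b=337/195 c=5752/325 d=-707/75
  seg 3: a=5 b=8624/975 c=-3439/325 d=3829/1560
  seg 4: a=0 b=-7853/1950 c=5389/1300 d=-5389/7800
S(17/4) = -75069/20800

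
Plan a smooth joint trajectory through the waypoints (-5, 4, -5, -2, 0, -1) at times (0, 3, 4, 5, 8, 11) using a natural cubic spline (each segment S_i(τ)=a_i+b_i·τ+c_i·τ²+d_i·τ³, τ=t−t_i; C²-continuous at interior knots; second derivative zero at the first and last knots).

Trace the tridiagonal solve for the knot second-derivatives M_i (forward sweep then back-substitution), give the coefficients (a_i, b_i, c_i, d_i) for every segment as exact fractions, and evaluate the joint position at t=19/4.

Δ: Δ0=3, Δ1=-9, Δ2=3, Δ3=2/3, Δ4=-1/3
row 1: diag=8, rhs=-72; c'=1/8, d'=-9
row 2: denom=4−1·1/8=31/8; d'=(72−1·-9)/(31/8)=648/31
row 3: denom=8−1·8/31=240/31; d'=(-14−1·648/31)/(240/31)=-541/120
row 4: denom=12−3·31/80=867/80; d'=(-6−3·-541/120)/(867/80)=602/867
back: M4=602/867
back: M3=-541/120−31/80·602/867=-4142/867
back: M2=648/31−8/31·-4142/867=19192/867
back: M1=-9−1/8·19192/867=-10202/867
M: M0=0, M1=-10202/867, M2=19192/867, M3=-4142/867, M4=602/867, M5=0
seg 0: a=-5, c=M0/2=0, d=(M1−M0)/(6·3)=-5101/7803, b=Δ0−h0·(2M0+M1)/6=7702/867
seg 1: a=4, c=M1/2=-5101/867, d=(M2−M1)/(6·1)=1633/289, b=Δ1−h1·(2M1+M2)/6=-7601/867
seg 2: a=-5, c=M2/2=9596/867, d=(M3−M2)/(6·1)=-3889/867, b=Δ2−h2·(2M2+M3)/6=-3106/867
seg 3: a=-2, c=M3/2=-2071/867, d=(M4−M3)/(6·3)=2372/7803, b=Δ3−h3·(2M3+M4)/6=1473/289
seg 4: a=0, c=M4/2=301/867, d=(M5−M4)/(6·3)=-301/7803, b=Δ4−h4·(2M4+M5)/6=-297/289
t_q=19/4 → seg 2, τ=3/4; S=-5+-3106/867·τ+9596/867·τ²+-3889/867·τ³=-62025/18496

  seg 0: a=-5 b=7702/867 c=0 d=-5101/7803
  seg 1: a=4 b=-7601/867 c=-5101/867 d=1633/289
  seg 2: a=-5 b=-3106/867 c=9596/867 d=-3889/867
  seg 3: a=-2 b=1473/289 c=-2071/867 d=2372/7803
  seg 4: a=0 b=-297/289 c=301/867 d=-301/7803
S(19/4) = -62025/18496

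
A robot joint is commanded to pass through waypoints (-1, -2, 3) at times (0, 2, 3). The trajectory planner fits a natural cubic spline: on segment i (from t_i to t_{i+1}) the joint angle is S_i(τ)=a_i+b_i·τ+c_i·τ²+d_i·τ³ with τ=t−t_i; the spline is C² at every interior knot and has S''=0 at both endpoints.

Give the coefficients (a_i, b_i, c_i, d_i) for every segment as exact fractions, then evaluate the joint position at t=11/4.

  seg 0: a=-1 b=-7/3 c=0 d=11/24
  seg 1: a=-2 b=19/6 c=11/4 d=-11/12
S(11/4) = 393/256

Δ: Δ0=-1/2, Δ1=5
row 1: diag=6, rhs=33; c'=1/6, d'=11/2
back: M1=11/2
M: M0=0, M1=11/2, M2=0
seg 0: a=-1, c=M0/2=0, d=(M1−M0)/(6·2)=11/24, b=Δ0−h0·(2M0+M1)/6=-7/3
seg 1: a=-2, c=M1/2=11/4, d=(M2−M1)/(6·1)=-11/12, b=Δ1−h1·(2M1+M2)/6=19/6
t_q=11/4 → seg 1, τ=3/4; S=-2+19/6·τ+11/4·τ²+-11/12·τ³=393/256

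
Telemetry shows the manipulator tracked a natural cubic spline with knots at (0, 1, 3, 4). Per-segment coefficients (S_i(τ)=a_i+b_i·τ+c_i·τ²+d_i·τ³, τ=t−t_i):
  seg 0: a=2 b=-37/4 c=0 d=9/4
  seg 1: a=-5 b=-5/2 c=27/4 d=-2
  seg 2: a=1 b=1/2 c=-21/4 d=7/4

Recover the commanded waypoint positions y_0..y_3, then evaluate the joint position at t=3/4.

y_0=2 y_1=-5 y_2=1 y_3=-2
S(3/4) = -1021/256

y_0 = S_0(0) = a_0 = 2
y_1 = S_1(0) = a_1 = -5
y_2 = S_2(0) = a_2 = 1
y_3 = S_2(1) = -2
t_q=3/4 is in segment 0 (τ=3/4); S_0(τ)=-1021/256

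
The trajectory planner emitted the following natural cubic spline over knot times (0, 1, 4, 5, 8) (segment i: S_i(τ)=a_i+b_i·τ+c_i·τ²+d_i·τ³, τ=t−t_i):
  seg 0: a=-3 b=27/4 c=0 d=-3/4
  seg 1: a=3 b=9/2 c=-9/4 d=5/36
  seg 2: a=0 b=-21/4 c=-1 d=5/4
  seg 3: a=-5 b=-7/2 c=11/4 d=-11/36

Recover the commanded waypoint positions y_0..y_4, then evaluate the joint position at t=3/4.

y_0=-3 y_1=3 y_2=0 y_3=-5 y_4=1
S(3/4) = 447/256

y_0 = S_0(0) = a_0 = -3
y_1 = S_1(0) = a_1 = 3
y_2 = S_2(0) = a_2 = 0
y_3 = S_3(0) = a_3 = -5
y_4 = S_3(3) = 1
t_q=3/4 is in segment 0 (τ=3/4); S_0(τ)=447/256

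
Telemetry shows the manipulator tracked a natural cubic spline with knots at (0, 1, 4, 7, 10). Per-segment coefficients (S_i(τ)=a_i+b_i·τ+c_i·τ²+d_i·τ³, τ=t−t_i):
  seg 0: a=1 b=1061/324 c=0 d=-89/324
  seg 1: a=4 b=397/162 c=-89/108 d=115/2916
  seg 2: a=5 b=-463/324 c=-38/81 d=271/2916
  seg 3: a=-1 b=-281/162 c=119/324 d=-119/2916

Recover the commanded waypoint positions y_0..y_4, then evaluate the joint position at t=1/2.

y_0=1 y_1=4 y_2=5 y_3=-1 y_4=-4
S(1/2) = 2249/864

y_0 = S_0(0) = a_0 = 1
y_1 = S_1(0) = a_1 = 4
y_2 = S_2(0) = a_2 = 5
y_3 = S_3(0) = a_3 = -1
y_4 = S_3(3) = -4
t_q=1/2 is in segment 0 (τ=1/2); S_0(τ)=2249/864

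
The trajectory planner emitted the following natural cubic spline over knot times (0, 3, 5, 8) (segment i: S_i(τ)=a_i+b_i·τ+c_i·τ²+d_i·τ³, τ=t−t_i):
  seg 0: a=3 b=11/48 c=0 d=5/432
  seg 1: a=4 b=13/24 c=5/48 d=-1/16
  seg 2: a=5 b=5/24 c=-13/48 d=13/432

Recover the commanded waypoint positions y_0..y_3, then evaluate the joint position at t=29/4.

y_0=3 y_1=4 y_2=5 y_3=4
S(29/4) = 4547/1024

y_0 = S_0(0) = a_0 = 3
y_1 = S_1(0) = a_1 = 4
y_2 = S_2(0) = a_2 = 5
y_3 = S_2(3) = 4
t_q=29/4 is in segment 2 (τ=9/4); S_2(τ)=4547/1024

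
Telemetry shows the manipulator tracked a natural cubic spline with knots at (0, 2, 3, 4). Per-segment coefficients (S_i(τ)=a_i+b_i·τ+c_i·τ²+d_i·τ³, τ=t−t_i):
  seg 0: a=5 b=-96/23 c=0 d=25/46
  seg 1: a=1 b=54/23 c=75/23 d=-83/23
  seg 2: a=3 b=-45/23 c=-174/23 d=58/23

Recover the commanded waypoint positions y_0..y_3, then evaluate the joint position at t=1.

y_0=5 y_1=1 y_2=3 y_3=-4
S(1) = 63/46

y_0 = S_0(0) = a_0 = 5
y_1 = S_1(0) = a_1 = 1
y_2 = S_2(0) = a_2 = 3
y_3 = S_2(1) = -4
t_q=1 is in segment 0 (τ=1); S_0(τ)=63/46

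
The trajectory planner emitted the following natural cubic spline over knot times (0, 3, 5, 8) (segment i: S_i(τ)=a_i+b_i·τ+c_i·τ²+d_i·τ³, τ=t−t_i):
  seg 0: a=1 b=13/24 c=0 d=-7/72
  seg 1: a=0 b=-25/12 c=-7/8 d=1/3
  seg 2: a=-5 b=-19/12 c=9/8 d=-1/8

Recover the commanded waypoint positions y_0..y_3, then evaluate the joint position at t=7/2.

y_0=1 y_1=0 y_2=-5 y_3=-3
S(7/2) = -39/32

y_0 = S_0(0) = a_0 = 1
y_1 = S_1(0) = a_1 = 0
y_2 = S_2(0) = a_2 = -5
y_3 = S_2(3) = -3
t_q=7/2 is in segment 1 (τ=1/2); S_1(τ)=-39/32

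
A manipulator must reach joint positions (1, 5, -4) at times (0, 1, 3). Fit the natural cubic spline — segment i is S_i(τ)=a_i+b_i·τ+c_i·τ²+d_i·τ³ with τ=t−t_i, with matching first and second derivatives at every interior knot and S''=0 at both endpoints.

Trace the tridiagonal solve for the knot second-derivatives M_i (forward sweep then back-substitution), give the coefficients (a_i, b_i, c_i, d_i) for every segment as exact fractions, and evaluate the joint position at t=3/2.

Δ: Δ0=4, Δ1=-9/2
row 1: diag=6, rhs=-51; c'=1/3, d'=-17/2
back: M1=-17/2
M: M0=0, M1=-17/2, M2=0
seg 0: a=1, c=M0/2=0, d=(M1−M0)/(6·1)=-17/12, b=Δ0−h0·(2M0+M1)/6=65/12
seg 1: a=5, c=M1/2=-17/4, d=(M2−M1)/(6·2)=17/24, b=Δ1−h1·(2M1+M2)/6=7/6
t_q=3/2 → seg 1, τ=1/2; S=5+7/6·τ+-17/4·τ²+17/24·τ³=295/64

  seg 0: a=1 b=65/12 c=0 d=-17/12
  seg 1: a=5 b=7/6 c=-17/4 d=17/24
S(3/2) = 295/64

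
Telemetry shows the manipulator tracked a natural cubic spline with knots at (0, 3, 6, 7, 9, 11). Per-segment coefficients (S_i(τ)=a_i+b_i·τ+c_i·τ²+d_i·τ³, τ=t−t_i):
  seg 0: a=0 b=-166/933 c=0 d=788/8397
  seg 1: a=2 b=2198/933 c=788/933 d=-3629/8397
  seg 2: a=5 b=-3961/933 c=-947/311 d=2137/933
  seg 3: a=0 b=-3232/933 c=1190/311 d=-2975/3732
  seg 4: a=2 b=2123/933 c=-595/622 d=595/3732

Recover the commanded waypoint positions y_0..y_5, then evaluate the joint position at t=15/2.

y_0 = S_0(0) = a_0 = 0
y_1 = S_1(0) = a_1 = 2
y_2 = S_2(0) = a_2 = 5
y_3 = S_3(0) = a_3 = 0
y_4 = S_4(0) = a_4 = 2
y_5 = S_4(2) = 4
t_q=15/2 is in segment 3 (τ=1/2); S_3(τ)=-8709/9952

y_0=0 y_1=2 y_2=5 y_3=0 y_4=2 y_5=4
S(15/2) = -8709/9952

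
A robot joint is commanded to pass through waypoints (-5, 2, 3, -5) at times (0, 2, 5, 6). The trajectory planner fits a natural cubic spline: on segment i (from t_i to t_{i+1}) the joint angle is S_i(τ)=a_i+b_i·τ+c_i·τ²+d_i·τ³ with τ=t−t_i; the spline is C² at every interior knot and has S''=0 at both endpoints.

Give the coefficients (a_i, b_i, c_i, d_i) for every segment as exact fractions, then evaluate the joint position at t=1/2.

  seg 0: a=-5 b=1495/426 c=0 d=-1/426
  seg 1: a=2 b=1483/426 c=-1/71 d=-49/142
  seg 2: a=3 b=-1261/213 c=-443/142 d=443/426
S(1/2) = -3687/1136

Δ: Δ0=7/2, Δ1=1/3, Δ2=-8
row 1: diag=10, rhs=-19; c'=3/10, d'=-19/10
row 2: denom=8−3·3/10=71/10; d'=(-50−3·-19/10)/(71/10)=-443/71
back: M2=-443/71
back: M1=-19/10−3/10·-443/71=-2/71
M: M0=0, M1=-2/71, M2=-443/71, M3=0
seg 0: a=-5, c=M0/2=0, d=(M1−M0)/(6·2)=-1/426, b=Δ0−h0·(2M0+M1)/6=1495/426
seg 1: a=2, c=M1/2=-1/71, d=(M2−M1)/(6·3)=-49/142, b=Δ1−h1·(2M1+M2)/6=1483/426
seg 2: a=3, c=M2/2=-443/142, d=(M3−M2)/(6·1)=443/426, b=Δ2−h2·(2M2+M3)/6=-1261/213
t_q=1/2 → seg 0, τ=1/2; S=-5+1495/426·τ+0·τ²+-1/426·τ³=-3687/1136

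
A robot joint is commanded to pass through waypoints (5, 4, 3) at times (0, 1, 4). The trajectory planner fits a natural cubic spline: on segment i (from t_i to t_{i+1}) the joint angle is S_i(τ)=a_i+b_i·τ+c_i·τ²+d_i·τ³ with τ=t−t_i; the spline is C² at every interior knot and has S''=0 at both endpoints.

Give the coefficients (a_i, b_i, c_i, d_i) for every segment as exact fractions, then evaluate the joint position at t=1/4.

Δ: Δ0=-1, Δ1=-1/3
row 1: diag=8, rhs=4; c'=3/8, d'=1/2
back: M1=1/2
M: M0=0, M1=1/2, M2=0
seg 0: a=5, c=M0/2=0, d=(M1−M0)/(6·1)=1/12, b=Δ0−h0·(2M0+M1)/6=-13/12
seg 1: a=4, c=M1/2=1/4, d=(M2−M1)/(6·3)=-1/36, b=Δ1−h1·(2M1+M2)/6=-5/6
t_q=1/4 → seg 0, τ=1/4; S=5+-13/12·τ+0·τ²+1/12·τ³=1211/256

  seg 0: a=5 b=-13/12 c=0 d=1/12
  seg 1: a=4 b=-5/6 c=1/4 d=-1/36
S(1/4) = 1211/256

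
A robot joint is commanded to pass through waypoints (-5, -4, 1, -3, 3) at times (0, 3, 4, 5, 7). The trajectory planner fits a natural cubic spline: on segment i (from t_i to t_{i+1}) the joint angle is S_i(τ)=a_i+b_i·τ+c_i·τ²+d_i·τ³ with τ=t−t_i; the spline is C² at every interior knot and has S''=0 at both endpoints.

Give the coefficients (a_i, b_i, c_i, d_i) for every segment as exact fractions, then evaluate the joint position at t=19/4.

  seg 0: a=-5 b=-1337/534 c=0 d=505/1602
  seg 1: a=-4 b=1604/267 c=505/178 d=-2053/534
  seg 2: a=1 b=79/534 c=-774/89 d=2429/534
  seg 3: a=-3 b=-961/267 c=881/178 d=-881/1068
S(19/4) = -21211/11392

Δ: Δ0=1/3, Δ1=5, Δ2=-4, Δ3=3
row 1: diag=8, rhs=28; c'=1/8, d'=7/2
row 2: denom=4−1·1/8=31/8; d'=(-54−1·7/2)/(31/8)=-460/31
row 3: denom=6−1·8/31=178/31; d'=(42−1·-460/31)/(178/31)=881/89
back: M3=881/89
back: M2=-460/31−8/31·881/89=-1548/89
back: M1=7/2−1/8·-1548/89=505/89
M: M0=0, M1=505/89, M2=-1548/89, M3=881/89, M4=0
seg 0: a=-5, c=M0/2=0, d=(M1−M0)/(6·3)=505/1602, b=Δ0−h0·(2M0+M1)/6=-1337/534
seg 1: a=-4, c=M1/2=505/178, d=(M2−M1)/(6·1)=-2053/534, b=Δ1−h1·(2M1+M2)/6=1604/267
seg 2: a=1, c=M2/2=-774/89, d=(M3−M2)/(6·1)=2429/534, b=Δ2−h2·(2M2+M3)/6=79/534
seg 3: a=-3, c=M3/2=881/178, d=(M4−M3)/(6·2)=-881/1068, b=Δ3−h3·(2M3+M4)/6=-961/267
t_q=19/4 → seg 2, τ=3/4; S=1+79/534·τ+-774/89·τ²+2429/534·τ³=-21211/11392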